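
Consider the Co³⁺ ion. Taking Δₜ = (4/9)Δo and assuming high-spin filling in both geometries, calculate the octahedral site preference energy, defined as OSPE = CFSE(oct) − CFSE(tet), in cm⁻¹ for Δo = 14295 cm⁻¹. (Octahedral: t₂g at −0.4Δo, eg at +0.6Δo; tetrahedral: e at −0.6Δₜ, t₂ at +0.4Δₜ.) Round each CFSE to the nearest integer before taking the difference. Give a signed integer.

Co sits in group 9; removing 3 electrons leaves Co³⁺ with 9 − 3 = 6 d electrons.
Octahedral high-spin t₂g⁴ eg²: CFSE = -0.4 × 14295 = -5718 cm⁻¹.
Tetrahedral e³ t₂³ gives -0.6Δₜ = -0.6 × (4/9) × 14295 = -3812 cm⁻¹.
OSPE = CFSE(oct) − CFSE(tet) = -5718 − (-3812) = -1906 cm⁻¹.

-1906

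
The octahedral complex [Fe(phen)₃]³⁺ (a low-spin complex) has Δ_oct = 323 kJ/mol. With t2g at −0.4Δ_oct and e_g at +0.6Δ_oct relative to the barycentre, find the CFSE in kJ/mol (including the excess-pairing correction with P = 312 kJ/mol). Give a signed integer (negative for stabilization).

phen is neutral, so the +3 overall charge sits on Fe: oxidation state +3.
Group 8 minus oxidation state +3 gives a d⁵ configuration for Fe³⁺.
Configuration: t2g^5 e_g^0.
CFSE(orbital) = 5×(-0.4Δ_oct) + 0×(0.6Δ_oct) = -2.0Δ_oct; with Δ_oct = 323 kJ/mol that is -646 kJ/mol.
Relative to high-spin t2g^3 e_g^2 (0 paired), the low-spin configuration has 2 additional pairs, contributing +2 × 312 = +624 kJ/mol.
Net CFSE = -646 + 624 = -22 kJ/mol.

-22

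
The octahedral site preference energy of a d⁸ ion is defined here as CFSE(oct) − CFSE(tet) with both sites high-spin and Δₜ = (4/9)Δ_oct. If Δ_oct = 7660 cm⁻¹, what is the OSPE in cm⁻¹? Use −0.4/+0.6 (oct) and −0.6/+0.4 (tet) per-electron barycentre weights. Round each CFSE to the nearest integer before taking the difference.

-6468

In an octahedral site d⁸ (HS) is t₂g⁶ eg², giving CFSE(oct) = -1.2Δ_oct = -9192 cm⁻¹.
In a tetrahedral site the filling is e⁴ t₂⁴: CFSE(tet) = -0.8Δₜ = -0.8 × (4/9)(7660) = -2724 cm⁻¹.
OSPE = CFSE(oct) − CFSE(tet) = -9192 − (-2724) = -6468 cm⁻¹.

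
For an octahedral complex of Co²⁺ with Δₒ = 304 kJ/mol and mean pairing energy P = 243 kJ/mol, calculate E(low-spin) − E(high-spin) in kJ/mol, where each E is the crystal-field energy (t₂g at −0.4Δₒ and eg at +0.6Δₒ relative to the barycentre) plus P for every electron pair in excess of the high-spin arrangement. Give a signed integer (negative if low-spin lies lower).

Co²⁺: group 9, so d-count = 9 − 2 = 7.
High-spin: t₂g⁵ eg², CFSE = -0.8Δₒ = -243 kJ/mol.
For low-spin the configuration is t₂g⁶ eg¹: orbital energy -1.8 × 304 = -547 kJ/mol, and 1 additional pair relative to high-spin adds 243 kJ/mol, giving -304 kJ/mol.
Thus E(LS) − E(HS) = -61 kJ/mol.

-61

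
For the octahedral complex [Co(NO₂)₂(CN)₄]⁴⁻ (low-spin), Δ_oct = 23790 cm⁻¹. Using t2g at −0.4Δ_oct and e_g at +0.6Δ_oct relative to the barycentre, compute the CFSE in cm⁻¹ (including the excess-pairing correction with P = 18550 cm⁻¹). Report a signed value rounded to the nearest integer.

Ligand charges: 2×(-1) from NO₂⁻ and 4×(-1) from CN⁻ sum to -6; with overall charge -4, Co is +2.
Co²⁺: group 9, so d-count = 9 − 2 = 7.
The d⁷ electrons fill as t2g^6 e_g^1.
The orbital stabilization is -1.8Δ_oct = -1.8 × 23790 = -42822 cm⁻¹.
Relative to high-spin t2g^5 e_g^2 (2 paired), the low-spin configuration has 1 additional pair, contributing +1 × 18550 = +18550 cm⁻¹.
Net CFSE = -42822 + 18550 = -24272 cm⁻¹.

-24272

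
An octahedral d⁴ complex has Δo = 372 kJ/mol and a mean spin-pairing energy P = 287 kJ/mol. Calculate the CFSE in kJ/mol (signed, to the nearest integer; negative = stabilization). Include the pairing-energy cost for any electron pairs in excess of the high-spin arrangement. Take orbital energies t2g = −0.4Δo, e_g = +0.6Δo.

-308

Δo > P, so pairing is preferred: the ground state is low-spin.
That gives t2g^4 e_g^0.
Orbital CFSE = -1.6Δo = -1.6 × 372 = -595 kJ/mol.
Excess pairs vs high-spin: 1 − 0 = 1; pairing cost = +287 kJ/mol.
Net CFSE = -595 + 287 = -308 kJ/mol.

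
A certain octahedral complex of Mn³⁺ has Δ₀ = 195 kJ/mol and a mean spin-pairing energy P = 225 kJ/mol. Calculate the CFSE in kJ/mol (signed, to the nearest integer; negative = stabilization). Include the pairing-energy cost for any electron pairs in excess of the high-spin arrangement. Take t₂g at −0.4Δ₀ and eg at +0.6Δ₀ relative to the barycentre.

-117

Mn sits in group 7; removing 3 electrons leaves Mn³⁺ with 7 − 3 = 4 d electrons.
Δ₀ < P, so pairing is avoided: the ground state is high-spin.
That gives t₂g³ eg¹.
Orbital CFSE = -0.6Δ₀ = -0.6 × 195 = -117 kJ/mol.
High-spin has no excess pairs, so no pairing correction applies.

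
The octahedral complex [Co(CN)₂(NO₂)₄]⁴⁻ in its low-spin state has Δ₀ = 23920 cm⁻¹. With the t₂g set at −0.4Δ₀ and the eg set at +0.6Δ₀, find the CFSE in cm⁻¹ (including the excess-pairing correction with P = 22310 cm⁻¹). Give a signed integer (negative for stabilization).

Ligand charges: 2×(-1) from CN⁻ and 4×(-1) from NO₂⁻ sum to -6; with overall charge -4, Co is +2.
Co sits in group 9; removing 2 electrons leaves Co²⁺ with 9 − 2 = 7 d electrons.
Configuration: t₂g⁶ eg¹.
Orbital CFSE = 6(-0.4) + 1(0.6) = -1.8Δ₀ = -1.8 × 23920 = -43056 cm⁻¹.
High-spin d⁷ would be t₂g⁵ eg² with 2 pairs; low-spin has 3, so 1 excess pair costs +1P = +22310 cm⁻¹.
Combining: -43056 + 22310 = -20746 cm⁻¹.

-20746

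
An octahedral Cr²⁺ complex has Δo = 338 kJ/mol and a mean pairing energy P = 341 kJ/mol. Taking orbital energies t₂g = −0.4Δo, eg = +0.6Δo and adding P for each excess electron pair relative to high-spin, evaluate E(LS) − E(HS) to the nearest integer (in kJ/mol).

3

Group 6 minus oxidation state +2 gives a d⁴ configuration for Cr²⁺.
High-spin: t₂g³ eg¹, CFSE = -0.6Δo = -203 kJ/mol.
Low-spin: t₂g⁴ eg⁰, orbital CFSE = -1.6Δo = -541 kJ/mol; plus 1 excess pair × P = +341 kJ/mol; total -200 kJ/mol.
E(LS) − E(HS) = -200 − (-203) = 3 kJ/mol.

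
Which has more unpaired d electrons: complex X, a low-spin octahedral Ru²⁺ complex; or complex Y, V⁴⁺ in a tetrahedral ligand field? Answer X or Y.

X: Ru sits in group 8; removing 2 electrons leaves Ru²⁺ with 8 − 2 = 6 d electrons; t₂g⁶ eg⁰ → 0 unpaired.
Y: V⁴⁺: group 5, so d-count = 5 − 4 = 1; With tetrahedral geometry the complex is necessarily high-spin; e¹ t₂⁰ → 1 unpaired.
So Y has more unpaired electrons.

Y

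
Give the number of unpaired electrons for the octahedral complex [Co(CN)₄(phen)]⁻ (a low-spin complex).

Ligand charges: 4×(-1) from CN⁻ and 1×(+0) from phen sum to -4; with overall charge -1, Co is +3.
Co³⁺: group 9, so d-count = 9 − 3 = 6.
Configuration: t2g^6 e_g^0, giving 0 unpaired electrons.

0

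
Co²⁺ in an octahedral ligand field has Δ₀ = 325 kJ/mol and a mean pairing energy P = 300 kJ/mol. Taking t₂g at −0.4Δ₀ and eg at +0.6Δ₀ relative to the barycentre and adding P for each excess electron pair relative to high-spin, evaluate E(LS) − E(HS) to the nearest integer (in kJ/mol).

-25

Co sits in group 9; removing 2 electrons leaves Co²⁺ with 9 − 2 = 7 d electrons.
High-spin: t₂g⁵ eg², CFSE = -0.8Δ₀ = -260 kJ/mol.
For low-spin the configuration is t₂g⁶ eg¹: orbital energy -1.8 × 325 = -585 kJ/mol, and 1 additional pair relative to high-spin adds 300 kJ/mol, giving -285 kJ/mol.
E(LS) − E(HS) = -285 − (-260) = -25 kJ/mol.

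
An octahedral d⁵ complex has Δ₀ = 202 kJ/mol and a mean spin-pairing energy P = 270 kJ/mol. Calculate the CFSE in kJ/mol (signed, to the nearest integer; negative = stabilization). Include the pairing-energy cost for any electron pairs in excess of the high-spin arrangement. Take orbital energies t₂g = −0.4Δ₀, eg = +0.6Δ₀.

0

Since Δ₀ = 202 kJ/mol < P = 270 kJ/mol, the complex adopts the high-spin configuration.
That gives t₂g³ eg².
Orbital CFSE = 0.0Δ₀ = 0.0 × 202 = 0 kJ/mol.
High-spin has no excess pairs, so no pairing correction applies.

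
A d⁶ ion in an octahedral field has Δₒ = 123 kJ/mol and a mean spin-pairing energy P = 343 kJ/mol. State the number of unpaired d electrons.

Δₒ < P, so pairing is avoided: the ground state is high-spin.
Filling d⁶ accordingly: t₂g⁴ eg².
Unpaired electrons: 4.

4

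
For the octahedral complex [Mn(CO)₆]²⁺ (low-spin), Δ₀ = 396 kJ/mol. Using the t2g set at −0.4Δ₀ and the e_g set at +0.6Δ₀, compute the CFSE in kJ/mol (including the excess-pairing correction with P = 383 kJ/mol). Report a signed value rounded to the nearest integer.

-26

CO is neutral, so the +2 overall charge sits on Mn: oxidation state +2.
Group 7 minus oxidation state +2 gives a d⁵ configuration for Mn²⁺.
Electron filling gives t2g^5 e_g^0.
The orbital stabilization is -2.0Δ₀ = -2.0 × 396 = -792 kJ/mol.
Relative to high-spin t2g^3 e_g^2 (0 paired), the low-spin configuration has 2 additional pairs, contributing +2 × 383 = +766 kJ/mol.
Overall CFSE = -792 + 766 = -26 kJ/mol.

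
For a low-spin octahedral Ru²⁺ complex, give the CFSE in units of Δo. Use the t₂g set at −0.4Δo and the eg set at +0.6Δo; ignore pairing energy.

Ru is in group 8, so Ru²⁺ is d⁶ (8 − 2 = 6).
Configuration: t₂g⁶ eg⁰.
CFSE = 6(-0.4Δo) + 0(0.6Δo) = -2.4Δo + 0.0Δo = -2.4Δo.

-2.4 Δo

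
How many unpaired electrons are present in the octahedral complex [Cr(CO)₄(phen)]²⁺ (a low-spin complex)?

2

Ligand charges: 4×(+0) from CO and 1×(+0) from phen sum to +0; with overall charge +2, Cr is +2.
Cr sits in group 6; removing 2 electrons leaves Cr²⁺ with 6 − 2 = 4 d electrons.
Configuration: t₂g⁴ eg⁰, giving 2 unpaired electrons.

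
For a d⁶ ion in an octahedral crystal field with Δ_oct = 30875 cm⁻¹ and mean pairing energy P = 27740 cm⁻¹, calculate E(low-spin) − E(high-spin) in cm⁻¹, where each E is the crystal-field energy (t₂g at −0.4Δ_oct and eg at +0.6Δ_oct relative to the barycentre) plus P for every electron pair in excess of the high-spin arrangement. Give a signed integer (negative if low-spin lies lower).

-6270

High-spin: t₂g⁴ eg², CFSE = -0.4Δ_oct = -12350 cm⁻¹.
For low-spin the configuration is t₂g⁶ eg⁰: orbital energy -2.4 × 30875 = -74100 cm⁻¹, and 2 additional pairs relative to high-spin add 55480 cm⁻¹, giving -18620 cm⁻¹.
The difference is -18620 − (-12350) = -6270 cm⁻¹, so low-spin lies lower.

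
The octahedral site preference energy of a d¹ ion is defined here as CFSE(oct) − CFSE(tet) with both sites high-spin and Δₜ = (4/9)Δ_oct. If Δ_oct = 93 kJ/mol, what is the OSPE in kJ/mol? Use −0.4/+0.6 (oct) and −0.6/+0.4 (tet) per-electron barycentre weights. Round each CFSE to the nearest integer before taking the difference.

In an octahedral site d¹ (HS) is t₂g¹ eg⁰, giving CFSE(oct) = -0.4Δ_oct = -37 kJ/mol.
Tetrahedral: e¹ t₂⁰, CFSE = 1(−0.6) + 0(+0.4) = -0.6Δₜ = -0.6 × (4/9) × 93 = -25 kJ/mol.
OSPE = -37 − (-25) = -12 kJ/mol.

-12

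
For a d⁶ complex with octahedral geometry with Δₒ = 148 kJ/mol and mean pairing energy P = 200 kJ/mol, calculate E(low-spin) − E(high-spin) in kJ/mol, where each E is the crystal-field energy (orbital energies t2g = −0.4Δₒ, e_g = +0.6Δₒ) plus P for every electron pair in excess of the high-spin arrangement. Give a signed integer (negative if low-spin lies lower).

104

High-spin d⁶ fills as t2g^4 e_g^2 with CFSE 4(−0.4) + 2(+0.6) = -0.4Δₒ = -59 kJ/mol.
For low-spin the configuration is t2g^6 e_g^0: orbital energy -2.4 × 148 = -355 kJ/mol, and 2 additional pairs relative to high-spin add 400 kJ/mol, giving 45 kJ/mol.
The difference is 45 − (-59) = 104 kJ/mol, so high-spin lies lower.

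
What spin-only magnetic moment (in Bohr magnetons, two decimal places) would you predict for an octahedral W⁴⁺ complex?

W⁴⁺: group 6, so d-count = 6 − 4 = 2.
Configuration: t2g^2 e_g^0 → 2 unpaired electrons.
μ(spin-only) = √[2(2+2)] = √8 ≈ 2.83 Bohr magnetons.

2.83 Bohr magnetons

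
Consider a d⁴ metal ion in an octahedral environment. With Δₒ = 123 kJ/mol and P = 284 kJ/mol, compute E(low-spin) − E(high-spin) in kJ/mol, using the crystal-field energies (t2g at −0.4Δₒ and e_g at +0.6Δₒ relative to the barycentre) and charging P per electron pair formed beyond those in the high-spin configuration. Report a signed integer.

161

High-spin: t2g^3 e_g^1, CFSE = -0.6Δₒ = -74 kJ/mol.
For low-spin the configuration is t2g^4 e_g^0: orbital energy -1.6 × 123 = -197 kJ/mol, and 1 additional pair relative to high-spin adds 284 kJ/mol, giving 87 kJ/mol.
E(LS) − E(HS) = 87 − (-74) = 161 kJ/mol.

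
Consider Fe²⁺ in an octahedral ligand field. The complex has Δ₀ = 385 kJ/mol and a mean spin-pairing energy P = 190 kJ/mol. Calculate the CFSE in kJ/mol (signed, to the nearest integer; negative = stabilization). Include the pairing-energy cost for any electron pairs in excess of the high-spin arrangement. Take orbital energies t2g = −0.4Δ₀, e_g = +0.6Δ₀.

-544

Fe sits in group 8; removing 2 electrons leaves Fe²⁺ with 8 − 2 = 6 d electrons.
Δ₀ > P, so pairing is preferred: the ground state is low-spin.
That gives t2g^6 e_g^0.
Orbital CFSE = -2.4Δ₀ = -2.4 × 385 = -924 kJ/mol.
Excess pairs vs high-spin: 3 − 1 = 2; pairing cost = +380 kJ/mol.
Net CFSE = -924 + 380 = -544 kJ/mol.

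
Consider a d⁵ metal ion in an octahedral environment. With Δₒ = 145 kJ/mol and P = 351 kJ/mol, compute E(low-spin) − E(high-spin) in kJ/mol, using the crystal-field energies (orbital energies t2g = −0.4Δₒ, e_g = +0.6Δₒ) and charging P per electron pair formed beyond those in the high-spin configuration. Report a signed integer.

412

High-spin d⁵ fills as t2g^3 e_g^2 with CFSE 3(−0.4) + 2(+0.6) = 0.0Δₒ = 0 kJ/mol.
For low-spin the configuration is t2g^5 e_g^0: orbital energy -2.0 × 145 = -290 kJ/mol, and 2 additional pairs relative to high-spin add 702 kJ/mol, giving 412 kJ/mol.
E(LS) − E(HS) = 412 − (0) = 412 kJ/mol.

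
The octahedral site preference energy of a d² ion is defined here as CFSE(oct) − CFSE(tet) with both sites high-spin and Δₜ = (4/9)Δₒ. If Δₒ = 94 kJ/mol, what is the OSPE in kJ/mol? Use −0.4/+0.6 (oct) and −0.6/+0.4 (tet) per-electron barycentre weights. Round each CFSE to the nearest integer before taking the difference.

-25

In an octahedral site d² (HS) is t₂g² eg⁰, giving CFSE(oct) = -0.8Δₒ = -75 kJ/mol.
Tetrahedral e² t₂⁰ gives -1.2Δₜ = -1.2 × (4/9) × 94 = -50 kJ/mol.
OSPE = CFSE(oct) − CFSE(tet) = -75 − (-50) = -25 kJ/mol.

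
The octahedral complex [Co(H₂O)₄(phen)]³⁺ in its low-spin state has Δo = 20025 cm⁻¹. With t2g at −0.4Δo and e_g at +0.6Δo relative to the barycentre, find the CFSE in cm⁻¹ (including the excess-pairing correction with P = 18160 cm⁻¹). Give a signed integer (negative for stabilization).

-11740

Ligand charges: 4×(+0) from H₂O and 1×(+0) from phen sum to +0; with overall charge +3, Co is +3.
Co is in group 9, so Co³⁺ is d⁶ (9 − 3 = 6).
The d⁶ electrons fill as t2g^6 e_g^0.
Orbital CFSE = 6(-0.4) + 0(0.6) = -2.4Δo = -2.4 × 20025 = -48060 cm⁻¹.
Relative to high-spin t2g^4 e_g^2 (1 paired), the low-spin configuration has 2 additional pairs, contributing +2 × 18160 = +36320 cm⁻¹.
Overall CFSE = -48060 + 36320 = -11740 cm⁻¹.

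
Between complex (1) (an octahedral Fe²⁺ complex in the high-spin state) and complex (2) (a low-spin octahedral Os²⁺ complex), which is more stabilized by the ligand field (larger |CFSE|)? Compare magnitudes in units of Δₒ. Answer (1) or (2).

(2)

(1): Group 8 minus oxidation state +2 gives a d⁶ configuration for Fe²⁺; t₂g⁴ eg², CFSE = -0.4Δₒ.
(2): Os²⁺: group 8, so d-count = 8 − 2 = 6; t₂g⁶ eg⁰, CFSE = -2.4Δₒ.
So (2) has the larger |CFSE|.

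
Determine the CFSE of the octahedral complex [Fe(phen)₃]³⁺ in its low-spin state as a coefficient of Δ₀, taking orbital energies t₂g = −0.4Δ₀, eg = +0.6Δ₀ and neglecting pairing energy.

phen is neutral, so the +3 overall charge sits on Fe: oxidation state +3.
Fe³⁺: group 8, so d-count = 8 − 3 = 5.
Configuration: t₂g⁵ eg⁰.
CFSE = 5(-0.4Δ₀) + 0(0.6Δ₀) = -2.0Δ₀ + 0.0Δ₀ = -2.0Δ₀.

-2.0 Δ₀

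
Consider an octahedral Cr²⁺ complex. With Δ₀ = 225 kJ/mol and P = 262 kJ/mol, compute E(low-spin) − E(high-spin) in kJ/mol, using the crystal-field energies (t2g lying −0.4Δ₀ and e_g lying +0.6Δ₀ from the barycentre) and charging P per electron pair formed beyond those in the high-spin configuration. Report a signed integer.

Cr is in group 6, so Cr²⁺ is d⁴ (6 − 2 = 4).
High-spin d⁴ fills as t2g^3 e_g^1 with CFSE 3(−0.4) + 1(+0.6) = -0.6Δ₀ = -135 kJ/mol.
For low-spin the configuration is t2g^4 e_g^0: orbital energy -1.6 × 225 = -360 kJ/mol, and 1 additional pair relative to high-spin adds 262 kJ/mol, giving -98 kJ/mol.
Thus E(LS) − E(HS) = 37 kJ/mol.

37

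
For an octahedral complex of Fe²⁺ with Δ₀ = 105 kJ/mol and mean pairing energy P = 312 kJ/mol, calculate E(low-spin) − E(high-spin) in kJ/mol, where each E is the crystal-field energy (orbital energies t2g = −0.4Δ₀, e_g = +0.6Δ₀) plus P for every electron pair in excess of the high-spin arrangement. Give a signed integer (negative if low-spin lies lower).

414

Fe²⁺: group 8, so d-count = 8 − 2 = 6.
High-spin: t2g^4 e_g^2, CFSE = -0.4Δ₀ = -42 kJ/mol.
Low-spin t2g^6 e_g^0 gives -2.4Δ₀ = -252 kJ/mol, but forming 2 extra pairs costs 2P = 624 kJ/mol, so E(LS) = -252 + 624 = 372 kJ/mol.
Thus E(LS) − E(HS) = 414 kJ/mol.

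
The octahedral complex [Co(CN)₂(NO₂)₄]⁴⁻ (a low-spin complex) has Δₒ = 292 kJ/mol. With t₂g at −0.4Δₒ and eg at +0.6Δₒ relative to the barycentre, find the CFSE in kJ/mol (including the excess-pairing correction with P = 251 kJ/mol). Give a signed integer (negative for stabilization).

Ligand charges: 2×(-1) from CN⁻ and 4×(-1) from NO₂⁻ sum to -6; with overall charge -4, Co is +2.
Co sits in group 9; removing 2 electrons leaves Co²⁺ with 9 − 2 = 7 d electrons.
Electron filling gives t₂g⁶ eg¹.
CFSE(orbital) = 6×(-0.4Δₒ) + 1×(0.6Δₒ) = -1.8Δₒ; with Δₒ = 292 kJ/mol that is -526 kJ/mol.
High-spin d⁷ would be t₂g⁵ eg² with 2 pairs; low-spin has 3, so 1 excess pair costs +1P = +251 kJ/mol.
Net CFSE = -526 + 251 = -275 kJ/mol.

-275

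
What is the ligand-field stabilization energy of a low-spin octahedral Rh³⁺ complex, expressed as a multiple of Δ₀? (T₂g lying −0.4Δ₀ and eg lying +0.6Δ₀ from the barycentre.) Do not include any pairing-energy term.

Group 9 minus oxidation state +3 gives a d⁶ configuration for Rh³⁺.
Configuration: t₂g⁶ eg⁰.
CFSE = 6(-0.4Δ₀) + 0(0.6Δ₀) = -2.4Δ₀ + 0.0Δ₀ = -2.4Δ₀.

-2.4 Δ₀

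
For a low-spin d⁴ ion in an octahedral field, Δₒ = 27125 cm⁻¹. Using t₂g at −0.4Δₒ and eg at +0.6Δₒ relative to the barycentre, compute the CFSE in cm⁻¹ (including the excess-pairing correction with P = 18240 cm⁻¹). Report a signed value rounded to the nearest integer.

-25160

Electron filling gives t₂g⁴ eg⁰.
The orbital stabilization is -1.6Δₒ = -1.6 × 27125 = -43400 cm⁻¹.
High-spin d⁴ would be t₂g³ eg¹ with 0 pairs; low-spin has 1, so 1 excess pair costs +1P = +18240 cm⁻¹.
Net CFSE = -43400 + 18240 = -25160 cm⁻¹.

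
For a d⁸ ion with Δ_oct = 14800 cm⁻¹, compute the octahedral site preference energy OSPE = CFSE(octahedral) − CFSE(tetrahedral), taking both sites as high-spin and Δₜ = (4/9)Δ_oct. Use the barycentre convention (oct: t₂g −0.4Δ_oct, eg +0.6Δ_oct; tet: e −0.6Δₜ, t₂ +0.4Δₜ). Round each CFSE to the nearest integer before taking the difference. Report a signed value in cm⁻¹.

-12498

Octahedral high-spin t₂g⁶ eg²: CFSE = -1.2 × 14800 = -17760 cm⁻¹.
Tetrahedral: e⁴ t₂⁴, CFSE = 4(−0.6) + 4(+0.4) = -0.8Δₜ = -0.8 × (4/9) × 14800 = -5262 cm⁻¹.
Subtracting, OSPE = -17760 − (-5262) = -12498 cm⁻¹.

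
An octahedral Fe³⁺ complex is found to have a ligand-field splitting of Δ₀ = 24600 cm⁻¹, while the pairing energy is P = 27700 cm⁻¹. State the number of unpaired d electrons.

5

Fe is in group 8, so Fe³⁺ is d⁵ (8 − 3 = 5).
Δ₀ < P, so pairing is avoided: the ground state is high-spin.
Filling d⁵ accordingly: t₂g³ eg².
Unpaired electrons: 5.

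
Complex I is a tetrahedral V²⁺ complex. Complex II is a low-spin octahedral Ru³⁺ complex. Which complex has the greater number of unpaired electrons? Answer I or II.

I: Group 5 minus oxidation state +2 gives a d³ configuration for V²⁺; Tetrahedral splitting is small, so the complex is high-spin; e^2 t2^1 → 3 unpaired.
II: Ru³⁺: group 8, so d-count = 8 − 3 = 5; t₂g⁵ eg⁰ → 1 unpaired.
So I has more unpaired electrons.

I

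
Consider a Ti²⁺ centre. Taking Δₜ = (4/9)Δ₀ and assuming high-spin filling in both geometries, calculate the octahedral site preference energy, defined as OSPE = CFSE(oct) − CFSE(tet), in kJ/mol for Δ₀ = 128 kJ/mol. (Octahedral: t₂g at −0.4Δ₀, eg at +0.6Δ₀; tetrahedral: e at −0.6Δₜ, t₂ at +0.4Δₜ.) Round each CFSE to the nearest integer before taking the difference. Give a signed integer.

-34

Ti is in group 4, so Ti²⁺ is d² (4 − 2 = 2).
In an octahedral site d² (HS) is t₂g² eg⁰, giving CFSE(oct) = -0.8Δ₀ = -102 kJ/mol.
Tetrahedral: e² t₂⁰, CFSE = 2(−0.6) + 0(+0.4) = -1.2Δₜ = -1.2 × (4/9) × 128 = -68 kJ/mol.
OSPE = CFSE(oct) − CFSE(tet) = -102 − (-68) = -34 kJ/mol.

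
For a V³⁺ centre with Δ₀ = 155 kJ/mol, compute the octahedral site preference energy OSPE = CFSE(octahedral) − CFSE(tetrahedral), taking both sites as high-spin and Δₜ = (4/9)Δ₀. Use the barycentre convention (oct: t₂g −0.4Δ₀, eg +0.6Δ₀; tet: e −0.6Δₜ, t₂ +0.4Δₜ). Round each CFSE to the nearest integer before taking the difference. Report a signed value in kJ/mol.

V sits in group 5; removing 3 electrons leaves V³⁺ with 5 − 3 = 2 d electrons.
Octahedral (high-spin): t2g^2 e_g^0, CFSE = 2(−0.4) + 0(+0.6) = -0.8Δ₀ = -0.8 × 155 = -124 kJ/mol.
Tetrahedral: e^2 t2^0, CFSE = 2(−0.6) + 0(+0.4) = -1.2Δₜ = -1.2 × (4/9) × 155 = -83 kJ/mol.
Subtracting, OSPE = -124 − (-83) = -41 kJ/mol.

-41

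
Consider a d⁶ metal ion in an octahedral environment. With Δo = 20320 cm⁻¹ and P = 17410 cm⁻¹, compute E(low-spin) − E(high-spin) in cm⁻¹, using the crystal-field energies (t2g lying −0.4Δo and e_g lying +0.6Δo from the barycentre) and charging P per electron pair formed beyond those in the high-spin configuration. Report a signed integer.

In the high-spin limit (t2g^4 e_g^2) the orbital term is -0.4Δo = -8128 cm⁻¹, with no excess pairing.
Low-spin t2g^6 e_g^0 gives -2.4Δo = -48768 cm⁻¹, but forming 2 extra pairs costs 2P = 34820 cm⁻¹, so E(LS) = -48768 + 34820 = -13948 cm⁻¹.
E(LS) − E(HS) = -13948 − (-8128) = -5820 cm⁻¹.

-5820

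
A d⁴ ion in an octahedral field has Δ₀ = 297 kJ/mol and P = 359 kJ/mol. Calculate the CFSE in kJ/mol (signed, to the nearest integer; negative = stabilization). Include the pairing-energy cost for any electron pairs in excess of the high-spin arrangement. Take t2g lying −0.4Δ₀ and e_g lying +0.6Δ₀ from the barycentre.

Δ₀ < P, so pairing is avoided: the ground state is high-spin.
Configuration: t2g^3 e_g^1.
Orbital CFSE = -0.6Δ₀ = -0.6 × 297 = -178 kJ/mol.
High-spin has no excess pairs, so no pairing correction applies.

-178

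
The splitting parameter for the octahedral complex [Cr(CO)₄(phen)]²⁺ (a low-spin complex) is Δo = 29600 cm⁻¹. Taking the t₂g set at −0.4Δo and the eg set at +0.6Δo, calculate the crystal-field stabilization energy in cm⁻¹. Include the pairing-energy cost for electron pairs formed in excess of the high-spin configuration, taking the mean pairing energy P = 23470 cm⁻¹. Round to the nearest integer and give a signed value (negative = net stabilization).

Ligand charges: 4×(+0) from CO and 1×(+0) from phen sum to +0; with overall charge +2, Cr is +2.
Cr sits in group 6; removing 2 electrons leaves Cr²⁺ with 6 − 2 = 4 d electrons.
Electron filling gives t₂g⁴ eg⁰.
Orbital CFSE = 4(-0.4) + 0(0.6) = -1.6Δo = -1.6 × 29600 = -47360 cm⁻¹.
High-spin d⁴ would be t₂g³ eg¹ with 0 pairs; low-spin has 1, so 1 excess pair costs +1P = +23470 cm⁻¹.
Combining: -47360 + 23470 = -23890 cm⁻¹.

-23890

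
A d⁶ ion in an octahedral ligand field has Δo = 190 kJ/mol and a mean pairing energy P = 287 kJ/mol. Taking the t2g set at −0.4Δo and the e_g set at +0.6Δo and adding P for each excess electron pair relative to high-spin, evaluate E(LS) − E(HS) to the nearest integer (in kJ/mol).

In the high-spin limit (t2g^4 e_g^2) the orbital term is -0.4Δo = -76 kJ/mol, with no excess pairing.
Low-spin t2g^6 e_g^0 gives -2.4Δo = -456 kJ/mol, but forming 2 extra pairs costs 2P = 574 kJ/mol, so E(LS) = -456 + 574 = 118 kJ/mol.
Thus E(LS) − E(HS) = 194 kJ/mol.

194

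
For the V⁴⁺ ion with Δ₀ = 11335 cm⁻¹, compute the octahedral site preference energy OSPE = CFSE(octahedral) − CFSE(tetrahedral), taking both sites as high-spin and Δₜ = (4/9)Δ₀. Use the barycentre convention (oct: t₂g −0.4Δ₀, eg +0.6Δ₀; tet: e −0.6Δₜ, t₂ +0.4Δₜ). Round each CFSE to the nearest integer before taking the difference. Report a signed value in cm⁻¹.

-1511

V⁴⁺: group 5, so d-count = 5 − 4 = 1.
In an octahedral site d¹ (HS) is t₂g¹ eg⁰, giving CFSE(oct) = -0.4Δ₀ = -4534 cm⁻¹.
Tetrahedral: e¹ t₂⁰, CFSE = 1(−0.6) + 0(+0.4) = -0.6Δₜ = -0.6 × (4/9) × 11335 = -3023 cm⁻¹.
OSPE = CFSE(oct) − CFSE(tet) = -4534 − (-3023) = -1511 cm⁻¹.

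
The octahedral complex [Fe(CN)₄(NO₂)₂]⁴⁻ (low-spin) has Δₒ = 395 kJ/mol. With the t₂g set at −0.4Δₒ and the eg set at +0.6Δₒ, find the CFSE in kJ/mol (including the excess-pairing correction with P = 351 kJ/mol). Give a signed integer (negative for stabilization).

-246

Ligand charges: 4×(-1) from CN⁻ and 2×(-1) from NO₂⁻ sum to -6; with overall charge -4, Fe is +2.
Fe sits in group 8; removing 2 electrons leaves Fe²⁺ with 8 − 2 = 6 d electrons.
Electron filling gives t₂g⁶ eg⁰.
CFSE(orbital) = 6×(-0.4Δₒ) + 0×(0.6Δₒ) = -2.4Δₒ; with Δₒ = 395 kJ/mol that is -948 kJ/mol.
High-spin d⁶ would be t₂g⁴ eg² with 1 pair; low-spin has 3, so 2 excess pairs cost +2P = +702 kJ/mol.
Net CFSE = -948 + 702 = -246 kJ/mol.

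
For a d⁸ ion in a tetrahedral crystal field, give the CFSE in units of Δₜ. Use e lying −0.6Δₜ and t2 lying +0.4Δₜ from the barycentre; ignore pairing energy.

Tetrahedral splitting is small, so the complex is high-spin.
Configuration: e^4 t2^4.
CFSE = 4(-0.6Δₜ) + 4(0.4Δₜ) = -2.4Δₜ + 1.6Δₜ = -0.8Δₜ.

-0.8 Δₜ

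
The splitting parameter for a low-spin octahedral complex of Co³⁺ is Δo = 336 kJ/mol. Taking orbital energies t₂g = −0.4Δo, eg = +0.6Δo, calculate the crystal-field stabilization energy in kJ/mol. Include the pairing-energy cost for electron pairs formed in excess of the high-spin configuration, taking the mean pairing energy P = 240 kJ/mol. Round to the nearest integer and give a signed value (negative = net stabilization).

-326

Co sits in group 9; removing 3 electrons leaves Co³⁺ with 9 − 3 = 6 d electrons.
The d⁶ electrons fill as t₂g⁶ eg⁰.
CFSE(orbital) = 6×(-0.4Δo) + 0×(0.6Δo) = -2.4Δo; with Δo = 336 kJ/mol that is -806 kJ/mol.
Relative to high-spin t₂g⁴ eg² (1 paired), the low-spin configuration has 2 additional pairs, contributing +2 × 240 = +480 kJ/mol.
Net CFSE = -806 + 480 = -326 kJ/mol.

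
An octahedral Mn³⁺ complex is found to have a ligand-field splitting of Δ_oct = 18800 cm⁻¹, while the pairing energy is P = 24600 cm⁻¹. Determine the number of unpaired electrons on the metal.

Mn is in group 7, so Mn³⁺ is d⁴ (7 − 3 = 4).
Since Δ_oct = 18800 cm⁻¹ < P = 24600 cm⁻¹, the complex adopts the high-spin configuration.
That gives t2g^3 e_g^1.
Unpaired electrons: 4.

4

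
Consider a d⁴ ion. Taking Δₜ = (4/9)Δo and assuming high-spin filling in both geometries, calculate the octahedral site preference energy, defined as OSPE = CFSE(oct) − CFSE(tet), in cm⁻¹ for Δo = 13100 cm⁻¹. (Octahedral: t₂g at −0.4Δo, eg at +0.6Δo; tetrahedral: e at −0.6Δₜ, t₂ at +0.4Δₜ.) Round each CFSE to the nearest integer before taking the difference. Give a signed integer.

-5531

Octahedral high-spin t₂g³ eg¹: CFSE = -0.6 × 13100 = -7860 cm⁻¹.
In a tetrahedral site the filling is e² t₂²: CFSE(tet) = -0.4Δₜ = -0.4 × (4/9)(13100) = -2329 cm⁻¹.
OSPE = CFSE(oct) − CFSE(tet) = -7860 − (-2329) = -5531 cm⁻¹.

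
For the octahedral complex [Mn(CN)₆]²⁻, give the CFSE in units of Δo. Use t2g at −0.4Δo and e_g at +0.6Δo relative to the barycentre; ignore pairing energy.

-1.2 Δo

Each CN⁻ contributes -1; 6 × (-1) = -6. With overall charge -2, Mn is in the +4 oxidation state.
Mn sits in group 7; removing 4 electrons leaves Mn⁴⁺ with 7 − 4 = 3 d electrons.
Configuration: t2g^3 e_g^0.
CFSE = 3(-0.4Δo) + 0(0.6Δo) = -1.2Δo + 0.0Δo = -1.2Δo.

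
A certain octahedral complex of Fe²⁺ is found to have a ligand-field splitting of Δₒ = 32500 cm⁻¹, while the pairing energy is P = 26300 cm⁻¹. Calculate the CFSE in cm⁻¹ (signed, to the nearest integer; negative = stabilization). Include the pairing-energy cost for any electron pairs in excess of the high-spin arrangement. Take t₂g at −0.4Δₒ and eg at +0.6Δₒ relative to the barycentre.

Fe is in group 8, so Fe²⁺ is d⁶ (8 − 2 = 6).
Since Δₒ = 32500 cm⁻¹ > P = 26300 cm⁻¹, the complex adopts the low-spin configuration.
Configuration: t₂g⁶ eg⁰.
Orbital CFSE = -2.4Δₒ = -2.4 × 32500 = -78000 cm⁻¹.
Excess pairs vs high-spin: 3 − 1 = 2; pairing cost = +52600 cm⁻¹.
Net CFSE = -78000 + 52600 = -25400 cm⁻¹.

-25400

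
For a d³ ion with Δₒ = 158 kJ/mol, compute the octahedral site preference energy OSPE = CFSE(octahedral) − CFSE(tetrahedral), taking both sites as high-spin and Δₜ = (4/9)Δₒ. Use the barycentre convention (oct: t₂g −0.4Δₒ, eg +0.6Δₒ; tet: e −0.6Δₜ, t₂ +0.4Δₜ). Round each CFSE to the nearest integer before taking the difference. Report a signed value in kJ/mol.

Octahedral high-spin t2g^3 e_g^0: CFSE = -1.2 × 158 = -190 kJ/mol.
In a tetrahedral site the filling is e^2 t2^1: CFSE(tet) = -0.8Δₜ = -0.8 × (4/9)(158) = -56 kJ/mol.
OSPE = CFSE(oct) − CFSE(tet) = -190 − (-56) = -134 kJ/mol.

-134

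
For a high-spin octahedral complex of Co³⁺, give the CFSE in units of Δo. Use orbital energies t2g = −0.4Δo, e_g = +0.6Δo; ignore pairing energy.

Group 9 minus oxidation state +3 gives a d⁶ configuration for Co³⁺.
Configuration: t2g^4 e_g^2.
CFSE = 4(-0.4Δo) + 2(0.6Δo) = -1.6Δo + 1.2Δo = -0.4Δo.

-0.4 Δo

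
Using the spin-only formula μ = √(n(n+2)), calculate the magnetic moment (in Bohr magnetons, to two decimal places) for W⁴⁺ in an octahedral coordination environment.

2.83 Bohr magnetons

W sits in group 6; removing 4 electrons leaves W⁴⁺ with 6 − 4 = 2 d electrons.
For octahedral d² the high- and low-spin configurations coincide.
Configuration: t₂g² eg⁰ → 2 unpaired electrons.
μ(spin-only) = √[2(2+2)] = √8 ≈ 2.83 Bohr magnetons.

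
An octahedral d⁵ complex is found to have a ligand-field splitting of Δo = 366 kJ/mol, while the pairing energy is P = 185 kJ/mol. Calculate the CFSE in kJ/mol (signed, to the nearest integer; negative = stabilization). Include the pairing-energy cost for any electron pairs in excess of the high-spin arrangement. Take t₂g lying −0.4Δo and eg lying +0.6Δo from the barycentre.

-362

With Δo > P the complex is low-spin.
That gives t₂g⁵ eg⁰.
Orbital CFSE = -2.0Δo = -2.0 × 366 = -732 kJ/mol.
Excess pairs vs high-spin: 2 − 0 = 2; pairing cost = +370 kJ/mol.
Net CFSE = -732 + 370 = -362 kJ/mol.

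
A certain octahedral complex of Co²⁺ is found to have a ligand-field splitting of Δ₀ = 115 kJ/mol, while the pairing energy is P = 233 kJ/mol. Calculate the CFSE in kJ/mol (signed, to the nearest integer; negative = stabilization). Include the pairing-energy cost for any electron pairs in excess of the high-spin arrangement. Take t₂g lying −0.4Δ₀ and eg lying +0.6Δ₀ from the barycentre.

-92

Co is in group 9, so Co²⁺ is d⁷ (9 − 2 = 7).
Here Δ₀ < P (115 < 233), so the high-spin state is favoured.
Filling d⁷ accordingly: t₂g⁵ eg².
Orbital CFSE = -0.8Δ₀ = -0.8 × 115 = -92 kJ/mol.
High-spin has no excess pairs, so no pairing correction applies.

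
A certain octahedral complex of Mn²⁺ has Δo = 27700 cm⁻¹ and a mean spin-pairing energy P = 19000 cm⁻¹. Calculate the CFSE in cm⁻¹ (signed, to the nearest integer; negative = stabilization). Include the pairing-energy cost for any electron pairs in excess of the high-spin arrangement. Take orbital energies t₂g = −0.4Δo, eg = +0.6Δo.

-17400

Mn is in group 7, so Mn²⁺ is d⁵ (7 − 2 = 5).
Δo > P, so pairing is preferred: the ground state is low-spin.
Configuration: t₂g⁵ eg⁰.
Orbital CFSE = -2.0Δo = -2.0 × 27700 = -55400 cm⁻¹.
Excess pairs vs high-spin: 2 − 0 = 2; pairing cost = +38000 cm⁻¹.
Net CFSE = -55400 + 38000 = -17400 cm⁻¹.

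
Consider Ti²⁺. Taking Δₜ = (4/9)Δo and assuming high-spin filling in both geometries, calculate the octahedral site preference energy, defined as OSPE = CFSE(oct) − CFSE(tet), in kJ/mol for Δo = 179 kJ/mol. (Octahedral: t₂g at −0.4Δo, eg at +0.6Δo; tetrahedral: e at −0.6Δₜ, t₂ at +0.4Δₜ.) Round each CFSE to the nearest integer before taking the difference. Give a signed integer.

-48

Ti sits in group 4; removing 2 electrons leaves Ti²⁺ with 4 − 2 = 2 d electrons.
In an octahedral site d² (HS) is t2g^2 e_g^0, giving CFSE(oct) = -0.8Δo = -143 kJ/mol.
In a tetrahedral site the filling is e^2 t2^0: CFSE(tet) = -1.2Δₜ = -1.2 × (4/9)(179) = -95 kJ/mol.
OSPE = -143 − (-95) = -48 kJ/mol.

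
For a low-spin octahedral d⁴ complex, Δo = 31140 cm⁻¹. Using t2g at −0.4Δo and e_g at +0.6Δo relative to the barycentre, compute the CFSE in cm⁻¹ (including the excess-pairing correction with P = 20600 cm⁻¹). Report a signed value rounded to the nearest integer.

-29224

Configuration: t2g^4 e_g^0.
The orbital stabilization is -1.6Δo = -1.6 × 31140 = -49824 cm⁻¹.
Pairing penalty: 1 pair vs 0 in the high-spin reference → 1 extra × P = 20600 cm⁻¹.
Net CFSE = -49824 + 20600 = -29224 cm⁻¹.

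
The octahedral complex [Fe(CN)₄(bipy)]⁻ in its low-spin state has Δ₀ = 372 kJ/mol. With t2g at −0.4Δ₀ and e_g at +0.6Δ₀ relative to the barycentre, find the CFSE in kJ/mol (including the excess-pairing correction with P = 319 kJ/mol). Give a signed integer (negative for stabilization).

-106

Ligand charges: 4×(-1) from CN⁻ and 1×(+0) from bipy sum to -4; with overall charge -1, Fe is +3.
Fe is in group 8, so Fe³⁺ is d⁵ (8 − 3 = 5).
Configuration: t2g^5 e_g^0.
The orbital stabilization is -2.0Δ₀ = -2.0 × 372 = -744 kJ/mol.
Pairing penalty: 2 pairs vs 0 in the high-spin reference → 2 extra × P = 638 kJ/mol.
Combining: -744 + 638 = -106 kJ/mol.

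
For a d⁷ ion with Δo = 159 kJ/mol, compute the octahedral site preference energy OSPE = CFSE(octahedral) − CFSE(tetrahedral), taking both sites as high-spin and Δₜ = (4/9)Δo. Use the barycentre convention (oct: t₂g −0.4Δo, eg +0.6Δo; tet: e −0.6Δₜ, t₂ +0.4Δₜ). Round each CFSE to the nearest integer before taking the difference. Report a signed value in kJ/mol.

-42

Octahedral high-spin t2g^5 e_g^2: CFSE = -0.8 × 159 = -127 kJ/mol.
In a tetrahedral site the filling is e^4 t2^3: CFSE(tet) = -1.2Δₜ = -1.2 × (4/9)(159) = -85 kJ/mol.
OSPE = CFSE(oct) − CFSE(tet) = -127 − (-85) = -42 kJ/mol.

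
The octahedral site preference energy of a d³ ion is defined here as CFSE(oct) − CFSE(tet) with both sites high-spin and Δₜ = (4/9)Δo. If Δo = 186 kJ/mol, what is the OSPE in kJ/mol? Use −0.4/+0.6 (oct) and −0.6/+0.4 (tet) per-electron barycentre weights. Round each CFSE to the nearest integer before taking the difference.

In an octahedral site d³ (HS) is t₂g³ eg⁰, giving CFSE(oct) = -1.2Δo = -223 kJ/mol.
Tetrahedral e² t₂¹ gives -0.8Δₜ = -0.8 × (4/9) × 186 = -66 kJ/mol.
OSPE = -223 − (-66) = -157 kJ/mol.

-157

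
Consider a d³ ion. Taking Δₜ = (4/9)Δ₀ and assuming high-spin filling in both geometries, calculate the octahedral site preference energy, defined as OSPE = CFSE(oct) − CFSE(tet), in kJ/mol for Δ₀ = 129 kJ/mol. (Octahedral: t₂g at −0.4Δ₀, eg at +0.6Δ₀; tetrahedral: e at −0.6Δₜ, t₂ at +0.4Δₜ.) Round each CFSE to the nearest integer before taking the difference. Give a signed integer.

Octahedral high-spin t₂g³ eg⁰: CFSE = -1.2 × 129 = -155 kJ/mol.
In a tetrahedral site the filling is e² t₂¹: CFSE(tet) = -0.8Δₜ = -0.8 × (4/9)(129) = -46 kJ/mol.
OSPE = CFSE(oct) − CFSE(tet) = -155 − (-46) = -109 kJ/mol.

-109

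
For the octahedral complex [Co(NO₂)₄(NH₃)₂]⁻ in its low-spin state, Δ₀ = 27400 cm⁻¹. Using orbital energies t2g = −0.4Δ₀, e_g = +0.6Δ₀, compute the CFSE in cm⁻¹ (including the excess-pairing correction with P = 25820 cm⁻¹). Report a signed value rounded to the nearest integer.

-14120

Ligand charges: 4×(-1) from NO₂⁻ and 2×(+0) from NH₃ sum to -4; with overall charge -1, Co is +3.
Co³⁺: group 9, so d-count = 9 − 3 = 6.
Electron filling gives t2g^6 e_g^0.
Orbital CFSE = 6(-0.4) + 0(0.6) = -2.4Δ₀ = -2.4 × 27400 = -65760 cm⁻¹.
Relative to high-spin t2g^4 e_g^2 (1 paired), the low-spin configuration has 2 additional pairs, contributing +2 × 25820 = +51640 cm⁻¹.
Overall CFSE = -65760 + 51640 = -14120 cm⁻¹.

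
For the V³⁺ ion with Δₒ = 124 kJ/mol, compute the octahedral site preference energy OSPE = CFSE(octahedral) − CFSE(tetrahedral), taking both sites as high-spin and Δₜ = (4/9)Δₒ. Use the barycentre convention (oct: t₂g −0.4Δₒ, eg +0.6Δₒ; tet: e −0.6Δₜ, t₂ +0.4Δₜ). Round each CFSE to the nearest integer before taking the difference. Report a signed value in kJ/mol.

-33

V sits in group 5; removing 3 electrons leaves V³⁺ with 5 − 3 = 2 d electrons.
In an octahedral site d² (HS) is t2g^2 e_g^0, giving CFSE(oct) = -0.8Δₒ = -99 kJ/mol.
Tetrahedral: e^2 t2^0, CFSE = 2(−0.6) + 0(+0.4) = -1.2Δₜ = -1.2 × (4/9) × 124 = -66 kJ/mol.
OSPE = -99 − (-66) = -33 kJ/mol.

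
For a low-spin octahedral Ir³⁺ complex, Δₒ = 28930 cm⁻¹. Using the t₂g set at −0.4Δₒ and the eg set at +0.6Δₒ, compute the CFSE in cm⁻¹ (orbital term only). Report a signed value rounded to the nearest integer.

-69432

Ir³⁺: group 9, so d-count = 9 − 3 = 6.
Configuration: t₂g⁶ eg⁰.
Orbital CFSE = 6(-0.4) + 0(0.6) = -2.4Δₒ = -2.4 × 28930 = -69432 cm⁻¹.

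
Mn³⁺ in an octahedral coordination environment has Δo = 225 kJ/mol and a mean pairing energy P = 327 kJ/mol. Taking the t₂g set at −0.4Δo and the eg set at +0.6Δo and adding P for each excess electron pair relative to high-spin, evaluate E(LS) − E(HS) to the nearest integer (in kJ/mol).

Mn sits in group 7; removing 3 electrons leaves Mn³⁺ with 7 − 3 = 4 d electrons.
In the high-spin limit (t₂g³ eg¹) the orbital term is -0.6Δo = -135 kJ/mol, with no excess pairing.
Low-spin: t₂g⁴ eg⁰, orbital CFSE = -1.6Δo = -360 kJ/mol; plus 1 excess pair × P = +327 kJ/mol; total -33 kJ/mol.
Thus E(LS) − E(HS) = 102 kJ/mol.

102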